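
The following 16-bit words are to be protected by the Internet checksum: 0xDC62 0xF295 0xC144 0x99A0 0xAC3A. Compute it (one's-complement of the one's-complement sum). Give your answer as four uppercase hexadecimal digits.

One's-complement addition (fold any carry out of bit 15 back into bit 0):
  0xDC62 + 0xF295 = 0x1CEF7 → wrap carry → 0xCEF8
  0xCEF8 + 0xC144 = 0x1903C → wrap carry → 0x903D
  0x903D + 0x99A0 = 0x129DD → wrap carry → 0x29DE
  0x29DE + 0xAC3A = 0x0D618
One's-complement sum = 0xD618.
Checksum = ~0xD618 & 0xFFFF = 0x29E7.

29E7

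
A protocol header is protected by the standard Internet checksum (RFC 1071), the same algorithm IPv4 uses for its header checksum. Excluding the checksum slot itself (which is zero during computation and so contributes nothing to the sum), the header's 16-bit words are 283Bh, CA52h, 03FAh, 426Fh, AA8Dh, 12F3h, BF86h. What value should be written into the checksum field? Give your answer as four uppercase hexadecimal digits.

One's-complement addition (fold any carry out of bit 15 back into bit 0):
  0x283B + 0xCA52 = 0x0F28D
  0xF28D + 0x03FA = 0x0F687
  0xF687 + 0x426F = 0x138F6 → wrap carry → 0x38F7
  0x38F7 + 0xAA8D = 0x0E384
  0xE384 + 0x12F3 = 0x0F677
  0xF677 + 0xBF86 = 0x1B5FD → wrap carry → 0xB5FE
One's-complement sum = 0xB5FE.
Checksum = ~0xB5FE & 0xFFFF = 0x4A01.

4A01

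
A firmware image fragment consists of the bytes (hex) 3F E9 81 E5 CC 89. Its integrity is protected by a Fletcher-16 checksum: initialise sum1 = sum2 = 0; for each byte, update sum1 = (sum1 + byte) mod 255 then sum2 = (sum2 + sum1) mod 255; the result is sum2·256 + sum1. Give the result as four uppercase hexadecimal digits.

Running sums (mod 255):
  after byte 0 (3F): sum1=63, sum2=63
  after byte 1 (E9): sum1=41, sum2=104
  after byte 2 (81): sum1=170, sum2=19
  after byte 3 (E5): sum1=144, sum2=163
  after byte 4 (CC): sum1=93, sum2=1
  after byte 5 (89): sum1=230, sum2=231
Checksum = sum2·256 + sum1 = 231·256 + 230 = 59366 = 0xE7E6.

E7E6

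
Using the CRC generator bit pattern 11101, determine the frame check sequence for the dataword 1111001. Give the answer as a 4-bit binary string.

Append 4 zeros: 11110010000. Divide by 11101 (XOR where the leading bit is 1):
  pos 0: 11110 XOR 11101 = 00011
  pos 3: 11010 XOR 11101 = 00111
  pos 5: 11100 XOR 11101 = 00001
Remainder (last 4 bits) = 0010. This is the CRC / FCS.

0010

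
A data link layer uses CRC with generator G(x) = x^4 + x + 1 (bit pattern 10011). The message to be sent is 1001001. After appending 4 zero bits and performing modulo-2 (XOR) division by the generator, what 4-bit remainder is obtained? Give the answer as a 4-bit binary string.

Append 4 zeros: 10010010000. Divide by 10011 (XOR where the leading bit is 1):
  pos 0: 10010 XOR 10011 = 00001
  pos 4: 10100 XOR 10011 = 00111
  pos 6: 11100 XOR 10011 = 01111
Remainder (last 4 bits) = 1111. This is the CRC / FCS.

1111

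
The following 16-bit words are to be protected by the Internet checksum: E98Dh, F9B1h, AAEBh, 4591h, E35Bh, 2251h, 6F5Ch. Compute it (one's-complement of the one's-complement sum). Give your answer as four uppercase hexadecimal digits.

One's-complement addition (fold any carry out of bit 15 back into bit 0):
  0xE98D + 0xF9B1 = 0x1E33E → wrap carry → 0xE33F
  0xE33F + 0xAAEB = 0x18E2A → wrap carry → 0x8E2B
  0x8E2B + 0x4591 = 0x0D3BC
  0xD3BC + 0xE35B = 0x1B717 → wrap carry → 0xB718
  0xB718 + 0x2251 = 0x0D969
  0xD969 + 0x6F5C = 0x148C5 → wrap carry → 0x48C6
One's-complement sum = 0x48C6.
Checksum = ~0x48C6 & 0xFFFF = 0xB739.

B739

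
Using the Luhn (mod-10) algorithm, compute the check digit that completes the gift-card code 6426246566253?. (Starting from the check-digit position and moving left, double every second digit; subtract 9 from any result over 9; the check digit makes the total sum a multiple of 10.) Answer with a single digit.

Partial digits right→left: 3 5 2 6 6 5 6 4 2 6 2 4 6
Double every second digit counting from the check-digit position (so the 1st, 3rd, 5th, ... of the partial from the right).
  doubled (with −9 where >9): 6 4 3 3 4 4 3 → sum 27
  kept as-is: 5 6 5 4 6 4 → sum 30
Total = 27 + 30 = 57.
Check digit = (10 − (57 mod 10)) mod 10 = 3.

3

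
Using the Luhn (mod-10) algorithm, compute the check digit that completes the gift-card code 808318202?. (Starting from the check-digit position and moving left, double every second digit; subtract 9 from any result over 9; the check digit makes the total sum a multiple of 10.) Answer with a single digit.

Partial digits right→left: 2 0 2 8 1 3 8 0 8
Double every second digit counting from the check-digit position (so the 1st, 3rd, 5th, ... of the partial from the right).
  doubled (with −9 where >9): 4 4 2 7 7 → sum 24
  kept as-is: 0 8 3 0 → sum 11
Total = 24 + 11 = 35.
Check digit = (10 − (35 mod 10)) mod 10 = 5.

5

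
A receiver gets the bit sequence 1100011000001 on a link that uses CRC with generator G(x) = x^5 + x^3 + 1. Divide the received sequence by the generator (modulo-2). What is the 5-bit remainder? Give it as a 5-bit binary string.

Modulo-2 division of 1100011000001 by 101001:
  pos 0: 110001 XOR 101001 = 011000
  pos 1: 110001 XOR 101001 = 011000
  pos 2: 110000 XOR 101001 = 011001
  pos 3: 110010 XOR 101001 = 011011
  pos 4: 110110 XOR 101001 = 011111
  pos 5: 111110 XOR 101001 = 010111
  pos 6: 101110 XOR 101001 = 000111
Remainder = 01111 (nonzero — an error is detected).

01111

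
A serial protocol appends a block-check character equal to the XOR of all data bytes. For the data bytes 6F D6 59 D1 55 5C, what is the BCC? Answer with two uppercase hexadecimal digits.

38

XOR the bytes together:
  start with 0x6F
  0x6F ⊕ 0xD6 = 0xB9
  0xB9 ⊕ 0x59 = 0xE0
  0xE0 ⊕ 0xD1 = 0x31
  0x31 ⊕ 0x55 = 0x64
  0x64 ⊕ 0x5C = 0x38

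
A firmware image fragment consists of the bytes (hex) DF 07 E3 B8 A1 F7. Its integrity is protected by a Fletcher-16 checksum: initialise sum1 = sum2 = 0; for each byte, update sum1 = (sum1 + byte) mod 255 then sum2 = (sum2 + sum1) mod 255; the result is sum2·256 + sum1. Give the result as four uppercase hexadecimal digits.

Running sums (mod 255):
  after byte 0 (DF): sum1=223, sum2=223
  after byte 1 (07): sum1=230, sum2=198
  after byte 2 (E3): sum1=202, sum2=145
  after byte 3 (B8): sum1=131, sum2=21
  after byte 4 (A1): sum1=37, sum2=58
  after byte 5 (F7): sum1=29, sum2=87
Checksum = sum2·256 + sum1 = 87·256 + 29 = 22301 = 0x571D.

571D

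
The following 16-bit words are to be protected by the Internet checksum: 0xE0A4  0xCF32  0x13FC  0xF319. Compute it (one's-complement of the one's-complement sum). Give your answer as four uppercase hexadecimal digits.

4912

One's-complement addition (fold any carry out of bit 15 back into bit 0):
  0xE0A4 + 0xCF32 = 0x1AFD6 → wrap carry → 0xAFD7
  0xAFD7 + 0x13FC = 0x0C3D3
  0xC3D3 + 0xF319 = 0x1B6EC → wrap carry → 0xB6ED
One's-complement sum = 0xB6ED.
Checksum = ~0xB6ED & 0xFFFF = 0x4912.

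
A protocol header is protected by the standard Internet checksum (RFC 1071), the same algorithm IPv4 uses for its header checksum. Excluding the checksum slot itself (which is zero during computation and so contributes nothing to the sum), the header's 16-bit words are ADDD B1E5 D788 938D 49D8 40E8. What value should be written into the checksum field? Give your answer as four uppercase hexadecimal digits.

One's-complement addition (fold any carry out of bit 15 back into bit 0):
  0xADDD + 0xB1E5 = 0x15FC2 → wrap carry → 0x5FC3
  0x5FC3 + 0xD788 = 0x1374B → wrap carry → 0x374C
  0x374C + 0x938D = 0x0CAD9
  0xCAD9 + 0x49D8 = 0x114B1 → wrap carry → 0x14B2
  0x14B2 + 0x40E8 = 0x0559A
One's-complement sum = 0x559A.
Checksum = ~0x559A & 0xFFFF = 0xAA65.

AA65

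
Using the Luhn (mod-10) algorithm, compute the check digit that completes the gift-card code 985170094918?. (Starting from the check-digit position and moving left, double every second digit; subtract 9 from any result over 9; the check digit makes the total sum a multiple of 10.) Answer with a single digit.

Partial digits right→left: 8 1 9 4 9 0 0 7 1 5 8 9
Double every second digit counting from the check-digit position (so the 1st, 3rd, 5th, ... of the partial from the right).
  doubled (with −9 where >9): 7 9 9 0 2 7 → sum 34
  kept as-is: 1 4 0 7 5 9 → sum 26
Total = 34 + 26 = 60.
Check digit = (10 − (60 mod 10)) mod 10 = 0.

0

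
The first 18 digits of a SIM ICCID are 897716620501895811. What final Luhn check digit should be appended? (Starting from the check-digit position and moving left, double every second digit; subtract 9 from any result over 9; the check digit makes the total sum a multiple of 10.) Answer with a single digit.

2

Partial digits right→left: 1 1 8 5 9 8 1 0 5 0 2 6 6 1 7 7 9 8
Double every second digit counting from the check-digit position (so the 1st, 3rd, 5th, ... of the partial from the right).
  doubled (with −9 where >9): 2 7 9 2 1 4 3 5 9 → sum 42
  kept as-is: 1 5 8 0 0 6 1 7 8 → sum 36
Total = 42 + 36 = 78.
Check digit = (10 − (78 mod 10)) mod 10 = 2.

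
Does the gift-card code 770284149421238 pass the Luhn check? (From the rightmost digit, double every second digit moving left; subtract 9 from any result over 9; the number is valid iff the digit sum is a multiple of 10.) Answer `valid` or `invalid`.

From the right, keep odd positions and double even positions (subtract 9 from any doubled value over 9):
  doubled (positions 2,4,...): 6 2 8 8 8 4 5 → sum 41
  kept (positions 1,3,...): 8 2 2 9 1 8 0 7 → sum 37
Total = 78.
78 mod 10 = 8, so the number is invalid.

invalid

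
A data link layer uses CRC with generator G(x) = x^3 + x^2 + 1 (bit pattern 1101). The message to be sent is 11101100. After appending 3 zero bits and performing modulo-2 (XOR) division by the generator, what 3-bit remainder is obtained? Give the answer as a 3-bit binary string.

110

Append 3 zeros: 11101100000. Divide by 1101 (XOR where the leading bit is 1):
  pos 0: 1110 XOR 1101 = 0011
  pos 2: 1111 XOR 1101 = 0010
  pos 4: 1000 XOR 1101 = 0101
  pos 5: 1010 XOR 1101 = 0111
  pos 6: 1110 XOR 1101 = 0011
Remainder (last 3 bits) = 110. This is the CRC / FCS.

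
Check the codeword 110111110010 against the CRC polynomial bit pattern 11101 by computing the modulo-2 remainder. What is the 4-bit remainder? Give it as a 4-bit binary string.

Modulo-2 division of 110111110010 by 11101:
  pos 0: 11011 XOR 11101 = 00110
  pos 2: 11011 XOR 11101 = 00110
  pos 4: 11010 XOR 11101 = 00111
  pos 6: 11101 XOR 11101 = 00000
Remainder = 0000 (zero — the frame passes the CRC check).

0000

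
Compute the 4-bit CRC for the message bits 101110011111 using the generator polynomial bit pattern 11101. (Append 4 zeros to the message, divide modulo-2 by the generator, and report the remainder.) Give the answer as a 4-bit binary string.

0001

Append 4 zeros: 1011100111110000. Divide by 11101 (XOR where the leading bit is 1):
  pos 0: 10111 XOR 11101 = 01010
  pos 1: 10100 XOR 11101 = 01001
  pos 2: 10010 XOR 11101 = 01111
  pos 3: 11111 XOR 11101 = 00010
  pos 6: 10111 XOR 11101 = 01010
  pos 7: 10101 XOR 11101 = 01000
  pos 8: 10000 XOR 11101 = 01101
  pos 9: 11010 XOR 11101 = 00111
  pos 11: 11100 XOR 11101 = 00001
Remainder (last 4 bits) = 0001. This is the CRC / FCS.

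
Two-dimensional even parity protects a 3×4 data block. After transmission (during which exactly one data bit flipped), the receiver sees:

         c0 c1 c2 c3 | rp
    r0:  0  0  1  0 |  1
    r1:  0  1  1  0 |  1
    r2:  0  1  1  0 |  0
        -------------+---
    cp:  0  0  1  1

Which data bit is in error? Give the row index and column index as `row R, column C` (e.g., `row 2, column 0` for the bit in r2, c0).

row 1, column 3

Recompute each row's even parity and compare to rp:
  r0: data parity 1, sent rp 1 → ok
  r1: data parity 0, sent rp 1 → mismatch
  r2: data parity 0, sent rp 0 → ok
Recompute each column's even parity and compare to cp:
  c0: data parity 0, sent cp 0 → ok
  c1: data parity 0, sent cp 0 → ok
  c2: data parity 1, sent cp 1 → ok
  c3: data parity 0, sent cp 1 → mismatch
Exactly one row (r1) and one column (c3) fail → the flipped bit is at their intersection.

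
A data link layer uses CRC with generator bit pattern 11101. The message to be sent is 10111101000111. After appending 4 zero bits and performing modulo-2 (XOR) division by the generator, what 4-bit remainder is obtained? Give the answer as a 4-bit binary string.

Append 4 zeros: 101111010001110000. Divide by 11101 (XOR where the leading bit is 1):
  pos 0: 10111 XOR 11101 = 01010
  pos 1: 10101 XOR 11101 = 01000
  pos 2: 10000 XOR 11101 = 01101
  pos 3: 11011 XOR 11101 = 00110
  pos 5: 11000 XOR 11101 = 00101
  pos 7: 10101 XOR 11101 = 01000
  pos 8: 10001 XOR 11101 = 01100
  pos 9: 11001 XOR 11101 = 00100
  pos 11: 10000 XOR 11101 = 01101
  pos 12: 11010 XOR 11101 = 00111
Remainder (last 4 bits) = 1110. This is the CRC / FCS.

1110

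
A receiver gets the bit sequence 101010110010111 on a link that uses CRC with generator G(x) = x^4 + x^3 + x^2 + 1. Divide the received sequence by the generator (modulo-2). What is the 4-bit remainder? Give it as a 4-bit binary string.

Modulo-2 division of 101010110010111 by 11101:
  pos 0: 10101 XOR 11101 = 01000
  pos 1: 10000 XOR 11101 = 01101
  pos 2: 11011 XOR 11101 = 00110
  pos 4: 11010 XOR 11101 = 00111
  pos 6: 11101 XOR 11101 = 00000
Remainder = 0111 (nonzero — an error is detected).

0111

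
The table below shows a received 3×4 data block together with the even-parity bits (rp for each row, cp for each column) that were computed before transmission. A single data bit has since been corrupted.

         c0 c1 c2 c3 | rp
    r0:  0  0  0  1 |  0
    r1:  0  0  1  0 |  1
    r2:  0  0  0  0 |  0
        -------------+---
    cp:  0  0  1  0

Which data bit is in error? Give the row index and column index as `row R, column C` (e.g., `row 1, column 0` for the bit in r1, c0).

row 0, column 3

Recompute each row's even parity and compare to rp:
  r0: data parity 1, sent rp 0 → mismatch
  r1: data parity 1, sent rp 1 → ok
  r2: data parity 0, sent rp 0 → ok
Recompute each column's even parity and compare to cp:
  c0: data parity 0, sent cp 0 → ok
  c1: data parity 0, sent cp 0 → ok
  c2: data parity 1, sent cp 1 → ok
  c3: data parity 1, sent cp 0 → mismatch
Exactly one row (r0) and one column (c3) fail → the flipped bit is at their intersection.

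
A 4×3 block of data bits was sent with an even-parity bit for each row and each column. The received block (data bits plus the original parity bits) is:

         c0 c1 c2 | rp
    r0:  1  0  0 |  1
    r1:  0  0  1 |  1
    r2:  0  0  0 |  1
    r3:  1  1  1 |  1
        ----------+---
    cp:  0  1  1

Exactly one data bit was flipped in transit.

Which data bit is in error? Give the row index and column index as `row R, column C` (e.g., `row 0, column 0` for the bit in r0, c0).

row 2, column 2

Recompute each row's even parity and compare to rp:
  r0: data parity 1, sent rp 1 → ok
  r1: data parity 1, sent rp 1 → ok
  r2: data parity 0, sent rp 1 → mismatch
  r3: data parity 1, sent rp 1 → ok
Recompute each column's even parity and compare to cp:
  c0: data parity 0, sent cp 0 → ok
  c1: data parity 1, sent cp 1 → ok
  c2: data parity 0, sent cp 1 → mismatch
Exactly one row (r2) and one column (c2) fail → the flipped bit is at their intersection.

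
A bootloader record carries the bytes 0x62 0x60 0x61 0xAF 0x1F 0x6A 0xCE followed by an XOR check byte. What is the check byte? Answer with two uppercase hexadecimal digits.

XOR the bytes together:
  start with 0x62
  0x62 ⊕ 0x60 = 0x02
  0x02 ⊕ 0x61 = 0x63
  0x63 ⊕ 0xAF = 0xCC
  0xCC ⊕ 0x1F = 0xD3
  0xD3 ⊕ 0x6A = 0xB9
  0xB9 ⊕ 0xCE = 0x77

77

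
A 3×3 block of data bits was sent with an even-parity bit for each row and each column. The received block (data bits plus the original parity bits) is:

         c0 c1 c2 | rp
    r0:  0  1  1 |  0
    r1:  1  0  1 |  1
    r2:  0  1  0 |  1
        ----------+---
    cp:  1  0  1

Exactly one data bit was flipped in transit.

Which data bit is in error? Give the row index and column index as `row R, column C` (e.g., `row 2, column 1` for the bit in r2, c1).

Recompute each row's even parity and compare to rp:
  r0: data parity 0, sent rp 0 → ok
  r1: data parity 0, sent rp 1 → mismatch
  r2: data parity 1, sent rp 1 → ok
Recompute each column's even parity and compare to cp:
  c0: data parity 1, sent cp 1 → ok
  c1: data parity 0, sent cp 0 → ok
  c2: data parity 0, sent cp 1 → mismatch
Exactly one row (r1) and one column (c2) fail → the flipped bit is at their intersection.

row 1, column 2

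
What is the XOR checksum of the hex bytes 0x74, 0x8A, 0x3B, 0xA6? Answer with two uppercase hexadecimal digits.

XOR the bytes together:
  start with 0x74
  0x74 ⊕ 0x8A = 0xFE
  0xFE ⊕ 0x3B = 0xC5
  0xC5 ⊕ 0xA6 = 0x63

63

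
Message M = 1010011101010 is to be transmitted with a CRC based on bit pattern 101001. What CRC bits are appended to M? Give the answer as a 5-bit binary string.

Append 5 zeros: 101001110101000000. Divide by 101001 (XOR where the leading bit is 1):
  pos 0: 101001 XOR 101001 = 000000
  pos 6: 110101 XOR 101001 = 011100
  pos 7: 111000 XOR 101001 = 010001
  pos 8: 100010 XOR 101001 = 001011
  pos 10: 101100 XOR 101001 = 000101
Remainder (last 5 bits) = 10100. This is the CRC / FCS.

10100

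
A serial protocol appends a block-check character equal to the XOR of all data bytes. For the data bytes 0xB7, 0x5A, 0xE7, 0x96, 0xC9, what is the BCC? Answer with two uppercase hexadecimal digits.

55

XOR the bytes together:
  start with 0xB7
  0xB7 ⊕ 0x5A = 0xED
  0xED ⊕ 0xE7 = 0x0A
  0x0A ⊕ 0x96 = 0x9C
  0x9C ⊕ 0xC9 = 0x55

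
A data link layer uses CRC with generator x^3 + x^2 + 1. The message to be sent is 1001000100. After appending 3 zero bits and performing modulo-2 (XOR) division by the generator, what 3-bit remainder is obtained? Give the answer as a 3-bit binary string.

Append 3 zeros: 1001000100000. Divide by 1101 (XOR where the leading bit is 1):
  pos 0: 1001 XOR 1101 = 0100
  pos 1: 1000 XOR 1101 = 0101
  pos 2: 1010 XOR 1101 = 0111
  pos 3: 1110 XOR 1101 = 0011
  pos 5: 1110 XOR 1101 = 0011
  pos 7: 1100 XOR 1101 = 0001
Remainder (last 3 bits) = 100. This is the CRC / FCS.

100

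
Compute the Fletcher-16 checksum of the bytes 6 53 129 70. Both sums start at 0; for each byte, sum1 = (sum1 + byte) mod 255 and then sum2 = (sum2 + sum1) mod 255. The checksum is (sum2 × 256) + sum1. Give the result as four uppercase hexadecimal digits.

0103

Running sums (mod 255):
  after byte 0 (6): sum1=6, sum2=6
  after byte 1 (53): sum1=59, sum2=65
  after byte 2 (129): sum1=188, sum2=253
  after byte 3 (70): sum1=3, sum2=1
Checksum = sum2·256 + sum1 = 1·256 + 3 = 259 = 0x0103.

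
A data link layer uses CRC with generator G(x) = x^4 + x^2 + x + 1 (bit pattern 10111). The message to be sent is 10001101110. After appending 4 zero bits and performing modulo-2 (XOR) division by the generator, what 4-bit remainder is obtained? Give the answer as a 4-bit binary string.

1001

Append 4 zeros: 100011011100000. Divide by 10111 (XOR where the leading bit is 1):
  pos 0: 10001 XOR 10111 = 00110
  pos 2: 11010 XOR 10111 = 01101
  pos 3: 11011 XOR 10111 = 01100
  pos 4: 11001 XOR 10111 = 01110
  pos 5: 11101 XOR 10111 = 01010
  pos 6: 10100 XOR 10111 = 00011
  pos 9: 11000 XOR 10111 = 01111
  pos 10: 11110 XOR 10111 = 01001
Remainder (last 4 bits) = 1001. This is the CRC / FCS.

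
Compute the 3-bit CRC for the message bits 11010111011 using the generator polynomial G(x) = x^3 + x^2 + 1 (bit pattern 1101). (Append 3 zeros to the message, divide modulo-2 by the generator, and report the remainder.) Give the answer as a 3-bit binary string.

111

Append 3 zeros: 11010111011000. Divide by 1101 (XOR where the leading bit is 1):
  pos 0: 1101 XOR 1101 = 0000
  pos 5: 1110 XOR 1101 = 0011
  pos 7: 1111 XOR 1101 = 0010
  pos 9: 1000 XOR 1101 = 0101
  pos 10: 1010 XOR 1101 = 0111
Remainder (last 3 bits) = 111. This is the CRC / FCS.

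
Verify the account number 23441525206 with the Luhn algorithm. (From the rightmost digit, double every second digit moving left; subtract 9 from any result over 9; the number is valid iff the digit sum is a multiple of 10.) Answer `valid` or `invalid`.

invalid

From the right, keep odd positions and double even positions (subtract 9 from any doubled value over 9):
  doubled (positions 2,4,...): 0 1 1 8 6 → sum 16
  kept (positions 1,3,...): 6 2 2 1 4 2 → sum 17
Total = 33.
33 mod 10 = 3, so the number is invalid.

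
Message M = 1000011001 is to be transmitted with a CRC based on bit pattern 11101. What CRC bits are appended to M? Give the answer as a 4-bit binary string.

Append 4 zeros: 10000110010000. Divide by 11101 (XOR where the leading bit is 1):
  pos 0: 10000 XOR 11101 = 01101
  pos 1: 11011 XOR 11101 = 00110
  pos 3: 11010 XOR 11101 = 00111
  pos 5: 11101 XOR 11101 = 00000
Remainder (last 4 bits) = 0000. This is the CRC / FCS.

0000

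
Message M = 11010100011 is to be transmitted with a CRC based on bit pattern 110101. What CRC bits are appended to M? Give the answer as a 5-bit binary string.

Append 5 zeros: 1101010001100000. Divide by 110101 (XOR where the leading bit is 1):
  pos 0: 110101 XOR 110101 = 000000
  pos 9: 110000 XOR 110101 = 000101
Remainder (last 5 bits) = 01010. This is the CRC / FCS.

01010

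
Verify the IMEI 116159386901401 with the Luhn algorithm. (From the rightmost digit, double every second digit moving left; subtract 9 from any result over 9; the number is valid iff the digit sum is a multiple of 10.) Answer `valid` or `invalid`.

From the right, keep odd positions and double even positions (subtract 9 from any doubled value over 9):
  doubled (positions 2,4,...): 0 2 9 7 9 2 2 → sum 31
  kept (positions 1,3,...): 1 4 0 6 3 5 6 1 → sum 26
Total = 57.
57 mod 10 = 7, so the number is invalid.

invalid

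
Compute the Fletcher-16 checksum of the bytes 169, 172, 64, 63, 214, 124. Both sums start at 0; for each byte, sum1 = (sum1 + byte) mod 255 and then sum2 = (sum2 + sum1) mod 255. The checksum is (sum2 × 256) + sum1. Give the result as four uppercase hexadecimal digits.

4229

Running sums (mod 255):
  after byte 0 (169): sum1=169, sum2=169
  after byte 1 (172): sum1=86, sum2=0
  after byte 2 (64): sum1=150, sum2=150
  after byte 3 (63): sum1=213, sum2=108
  after byte 4 (214): sum1=172, sum2=25
  after byte 5 (124): sum1=41, sum2=66
Checksum = sum2·256 + sum1 = 66·256 + 41 = 16937 = 0x4229.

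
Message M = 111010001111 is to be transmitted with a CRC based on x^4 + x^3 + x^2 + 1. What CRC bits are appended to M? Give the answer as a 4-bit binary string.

Append 4 zeros: 1110100011110000. Divide by 11101 (XOR where the leading bit is 1):
  pos 0: 11101 XOR 11101 = 00000
  pos 8: 11110 XOR 11101 = 00011
  pos 11: 11000 XOR 11101 = 00101
Remainder (last 4 bits) = 0101. This is the CRC / FCS.

0101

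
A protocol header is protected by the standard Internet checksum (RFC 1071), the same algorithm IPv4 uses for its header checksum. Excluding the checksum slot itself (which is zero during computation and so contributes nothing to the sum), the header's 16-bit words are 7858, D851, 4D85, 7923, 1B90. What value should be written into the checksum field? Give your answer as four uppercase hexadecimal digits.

One's-complement addition (fold any carry out of bit 15 back into bit 0):
  0x7858 + 0xD851 = 0x150A9 → wrap carry → 0x50AA
  0x50AA + 0x4D85 = 0x09E2F
  0x9E2F + 0x7923 = 0x11752 → wrap carry → 0x1753
  0x1753 + 0x1B90 = 0x032E3
One's-complement sum = 0x32E3.
Checksum = ~0x32E3 & 0xFFFF = 0xCD1C.

CD1C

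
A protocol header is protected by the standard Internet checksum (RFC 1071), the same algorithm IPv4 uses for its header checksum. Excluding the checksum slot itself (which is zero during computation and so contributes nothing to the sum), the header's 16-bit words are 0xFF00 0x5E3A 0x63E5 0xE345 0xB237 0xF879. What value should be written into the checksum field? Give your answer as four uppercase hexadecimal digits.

One's-complement addition (fold any carry out of bit 15 back into bit 0):
  0xFF00 + 0x5E3A = 0x15D3A → wrap carry → 0x5D3B
  0x5D3B + 0x63E5 = 0x0C120
  0xC120 + 0xE345 = 0x1A465 → wrap carry → 0xA466
  0xA466 + 0xB237 = 0x1569D → wrap carry → 0x569E
  0x569E + 0xF879 = 0x14F17 → wrap carry → 0x4F18
One's-complement sum = 0x4F18.
Checksum = ~0x4F18 & 0xFFFF = 0xB0E7.

B0E7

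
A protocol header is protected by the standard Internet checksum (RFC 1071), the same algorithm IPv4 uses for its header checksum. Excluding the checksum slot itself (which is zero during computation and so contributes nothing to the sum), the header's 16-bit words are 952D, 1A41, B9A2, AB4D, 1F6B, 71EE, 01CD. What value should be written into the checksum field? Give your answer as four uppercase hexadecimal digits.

587A

One's-complement addition (fold any carry out of bit 15 back into bit 0):
  0x952D + 0x1A41 = 0x0AF6E
  0xAF6E + 0xB9A2 = 0x16910 → wrap carry → 0x6911
  0x6911 + 0xAB4D = 0x1145E → wrap carry → 0x145F
  0x145F + 0x1F6B = 0x033CA
  0x33CA + 0x71EE = 0x0A5B8
  0xA5B8 + 0x01CD = 0x0A785
One's-complement sum = 0xA785.
Checksum = ~0xA785 & 0xFFFF = 0x587A.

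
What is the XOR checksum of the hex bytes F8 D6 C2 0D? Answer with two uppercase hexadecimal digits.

E1

XOR the bytes together:
  start with 0xF8
  0xF8 ⊕ 0xD6 = 0x2E
  0x2E ⊕ 0xC2 = 0xEC
  0xEC ⊕ 0x0D = 0xE1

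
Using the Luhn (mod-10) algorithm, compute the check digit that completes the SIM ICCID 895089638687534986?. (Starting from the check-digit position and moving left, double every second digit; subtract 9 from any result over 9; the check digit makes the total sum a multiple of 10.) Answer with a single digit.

0

Partial digits right→left: 6 8 9 4 3 5 7 8 6 8 3 6 9 8 0 5 9 8
Double every second digit counting from the check-digit position (so the 1st, 3rd, 5th, ... of the partial from the right).
  doubled (with −9 where >9): 3 9 6 5 3 6 9 0 9 → sum 50
  kept as-is: 8 4 5 8 8 6 8 5 8 → sum 60
Total = 50 + 60 = 110.
Check digit = (10 − (110 mod 10)) mod 10 = 0.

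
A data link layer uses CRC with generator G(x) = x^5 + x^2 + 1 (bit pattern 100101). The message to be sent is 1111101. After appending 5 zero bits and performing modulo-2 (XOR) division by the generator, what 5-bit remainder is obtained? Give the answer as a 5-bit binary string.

10000

Append 5 zeros: 111110100000. Divide by 100101 (XOR where the leading bit is 1):
  pos 0: 111110 XOR 100101 = 011011
  pos 1: 110111 XOR 100101 = 010010
  pos 2: 100100 XOR 100101 = 000001
Remainder (last 5 bits) = 10000. This is the CRC / FCS.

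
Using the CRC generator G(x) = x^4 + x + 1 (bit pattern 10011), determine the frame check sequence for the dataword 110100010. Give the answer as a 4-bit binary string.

Append 4 zeros: 1101000100000. Divide by 10011 (XOR where the leading bit is 1):
  pos 0: 11010 XOR 10011 = 01001
  pos 1: 10010 XOR 10011 = 00001
  pos 5: 10100 XOR 10011 = 00111
  pos 7: 11100 XOR 10011 = 01111
  pos 8: 11110 XOR 10011 = 01101
Remainder (last 4 bits) = 1101. This is the CRC / FCS.

1101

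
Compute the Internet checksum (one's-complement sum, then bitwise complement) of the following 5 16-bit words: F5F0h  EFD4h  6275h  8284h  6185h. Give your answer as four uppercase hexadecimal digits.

One's-complement addition (fold any carry out of bit 15 back into bit 0):
  0xF5F0 + 0xEFD4 = 0x1E5C4 → wrap carry → 0xE5C5
  0xE5C5 + 0x6275 = 0x1483A → wrap carry → 0x483B
  0x483B + 0x8284 = 0x0CABF
  0xCABF + 0x6185 = 0x12C44 → wrap carry → 0x2C45
One's-complement sum = 0x2C45.
Checksum = ~0x2C45 & 0xFFFF = 0xD3BA.

D3BA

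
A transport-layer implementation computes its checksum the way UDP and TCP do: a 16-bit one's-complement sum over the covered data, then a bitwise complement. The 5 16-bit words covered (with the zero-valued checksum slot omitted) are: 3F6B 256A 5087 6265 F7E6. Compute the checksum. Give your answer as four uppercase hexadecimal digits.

One's-complement addition (fold any carry out of bit 15 back into bit 0):
  0x3F6B + 0x256A = 0x064D5
  0x64D5 + 0x5087 = 0x0B55C
  0xB55C + 0x6265 = 0x117C1 → wrap carry → 0x17C2
  0x17C2 + 0xF7E6 = 0x10FA8 → wrap carry → 0x0FA9
One's-complement sum = 0x0FA9.
Checksum = ~0x0FA9 & 0xFFFF = 0xF056.

F056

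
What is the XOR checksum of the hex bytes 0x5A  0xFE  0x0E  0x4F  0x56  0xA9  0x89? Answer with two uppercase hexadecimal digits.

93

XOR the bytes together:
  start with 0x5A
  0x5A ⊕ 0xFE = 0xA4
  0xA4 ⊕ 0x0E = 0xAA
  0xAA ⊕ 0x4F = 0xE5
  0xE5 ⊕ 0x56 = 0xB3
  0xB3 ⊕ 0xA9 = 0x1A
  0x1A ⊕ 0x89 = 0x93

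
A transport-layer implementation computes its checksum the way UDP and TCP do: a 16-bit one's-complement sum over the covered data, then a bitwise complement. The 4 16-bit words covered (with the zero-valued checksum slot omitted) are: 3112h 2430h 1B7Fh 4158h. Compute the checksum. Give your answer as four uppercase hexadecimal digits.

4DE6

One's-complement addition (fold any carry out of bit 15 back into bit 0):
  0x3112 + 0x2430 = 0x05542
  0x5542 + 0x1B7F = 0x070C1
  0x70C1 + 0x4158 = 0x0B219
One's-complement sum = 0xB219.
Checksum = ~0xB219 & 0xFFFF = 0x4DE6.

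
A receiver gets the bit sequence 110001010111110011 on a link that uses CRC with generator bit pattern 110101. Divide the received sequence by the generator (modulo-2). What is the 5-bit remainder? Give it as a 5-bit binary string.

Modulo-2 division of 110001010111110011 by 110101:
  pos 0: 110001 XOR 110101 = 000100
  pos 3: 100010 XOR 110101 = 010111
  pos 4: 101111 XOR 110101 = 011010
  pos 5: 110101 XOR 110101 = 000000
  pos 11: 111001 XOR 110101 = 001100
Remainder = 11001 (nonzero — an error is detected).

11001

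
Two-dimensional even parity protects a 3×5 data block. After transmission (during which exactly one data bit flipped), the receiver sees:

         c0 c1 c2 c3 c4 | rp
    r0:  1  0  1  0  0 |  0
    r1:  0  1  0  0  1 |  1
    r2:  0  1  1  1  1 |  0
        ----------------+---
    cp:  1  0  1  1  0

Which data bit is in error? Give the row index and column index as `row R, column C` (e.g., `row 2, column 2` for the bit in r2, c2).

Recompute each row's even parity and compare to rp:
  r0: data parity 0, sent rp 0 → ok
  r1: data parity 0, sent rp 1 → mismatch
  r2: data parity 0, sent rp 0 → ok
Recompute each column's even parity and compare to cp:
  c0: data parity 1, sent cp 1 → ok
  c1: data parity 0, sent cp 0 → ok
  c2: data parity 0, sent cp 1 → mismatch
  c3: data parity 1, sent cp 1 → ok
  c4: data parity 0, sent cp 0 → ok
Exactly one row (r1) and one column (c2) fail → the flipped bit is at their intersection.

row 1, column 2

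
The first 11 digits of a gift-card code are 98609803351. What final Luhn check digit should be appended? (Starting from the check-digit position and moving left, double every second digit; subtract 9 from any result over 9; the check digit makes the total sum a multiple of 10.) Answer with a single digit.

Partial digits right→left: 1 5 3 3 0 8 9 0 6 8 9
Double every second digit counting from the check-digit position (so the 1st, 3rd, 5th, ... of the partial from the right).
  doubled (with −9 where >9): 2 6 0 9 3 9 → sum 29
  kept as-is: 5 3 8 0 8 → sum 24
Total = 29 + 24 = 53.
Check digit = (10 − (53 mod 10)) mod 10 = 7.

7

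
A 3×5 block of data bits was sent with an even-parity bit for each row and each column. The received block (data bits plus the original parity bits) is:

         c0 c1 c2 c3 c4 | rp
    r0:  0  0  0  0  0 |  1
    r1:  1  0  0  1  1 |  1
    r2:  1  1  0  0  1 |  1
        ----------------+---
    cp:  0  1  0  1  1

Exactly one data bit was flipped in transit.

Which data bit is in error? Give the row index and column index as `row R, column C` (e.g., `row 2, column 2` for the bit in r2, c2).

Recompute each row's even parity and compare to rp:
  r0: data parity 0, sent rp 1 → mismatch
  r1: data parity 1, sent rp 1 → ok
  r2: data parity 1, sent rp 1 → ok
Recompute each column's even parity and compare to cp:
  c0: data parity 0, sent cp 0 → ok
  c1: data parity 1, sent cp 1 → ok
  c2: data parity 0, sent cp 0 → ok
  c3: data parity 1, sent cp 1 → ok
  c4: data parity 0, sent cp 1 → mismatch
Exactly one row (r0) and one column (c4) fail → the flipped bit is at their intersection.

row 0, column 4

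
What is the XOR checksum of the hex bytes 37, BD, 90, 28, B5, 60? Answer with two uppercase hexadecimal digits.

XOR the bytes together:
  start with 0x37
  0x37 ⊕ 0xBD = 0x8A
  0x8A ⊕ 0x90 = 0x1A
  0x1A ⊕ 0x28 = 0x32
  0x32 ⊕ 0xB5 = 0x87
  0x87 ⊕ 0x60 = 0xE7

E7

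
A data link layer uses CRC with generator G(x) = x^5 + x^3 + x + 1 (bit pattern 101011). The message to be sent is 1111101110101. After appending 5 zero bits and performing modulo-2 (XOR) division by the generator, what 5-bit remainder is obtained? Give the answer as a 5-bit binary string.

Append 5 zeros: 111110111010100000. Divide by 101011 (XOR where the leading bit is 1):
  pos 0: 111110 XOR 101011 = 010101
  pos 1: 101011 XOR 101011 = 000000
  pos 7: 110101 XOR 101011 = 011110
  pos 8: 111100 XOR 101011 = 010111
  pos 9: 101110 XOR 101011 = 000101
  pos 12: 101000 XOR 101011 = 000011
Remainder (last 5 bits) = 00011. This is the CRC / FCS.

00011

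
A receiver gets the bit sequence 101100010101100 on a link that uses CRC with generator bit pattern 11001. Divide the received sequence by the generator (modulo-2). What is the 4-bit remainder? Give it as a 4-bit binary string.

0010

Modulo-2 division of 101100010101100 by 11001:
  pos 0: 10110 XOR 11001 = 01111
  pos 1: 11110 XOR 11001 = 00111
  pos 3: 11101 XOR 11001 = 00100
  pos 5: 10001 XOR 11001 = 01000
  pos 6: 10000 XOR 11001 = 01001
  pos 7: 10011 XOR 11001 = 01010
  pos 8: 10101 XOR 11001 = 01100
  pos 9: 11000 XOR 11001 = 00001
Remainder = 0010 (nonzero — an error is detected).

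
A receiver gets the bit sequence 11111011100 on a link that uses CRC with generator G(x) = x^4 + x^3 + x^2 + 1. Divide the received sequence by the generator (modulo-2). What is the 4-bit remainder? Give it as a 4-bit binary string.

Modulo-2 division of 11111011100 by 11101:
  pos 0: 11111 XOR 11101 = 00010
  pos 3: 10011 XOR 11101 = 01110
  pos 4: 11101 XOR 11101 = 00000
Remainder = 0000 (zero — the frame passes the CRC check).

0000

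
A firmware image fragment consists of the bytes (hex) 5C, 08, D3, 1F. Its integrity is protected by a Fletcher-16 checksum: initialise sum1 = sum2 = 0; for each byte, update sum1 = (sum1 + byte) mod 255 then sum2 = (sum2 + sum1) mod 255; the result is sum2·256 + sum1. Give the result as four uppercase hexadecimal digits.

Running sums (mod 255):
  after byte 0 (5C): sum1=92, sum2=92
  after byte 1 (08): sum1=100, sum2=192
  after byte 2 (D3): sum1=56, sum2=248
  after byte 3 (1F): sum1=87, sum2=80
Checksum = sum2·256 + sum1 = 80·256 + 87 = 20567 = 0x5057.

5057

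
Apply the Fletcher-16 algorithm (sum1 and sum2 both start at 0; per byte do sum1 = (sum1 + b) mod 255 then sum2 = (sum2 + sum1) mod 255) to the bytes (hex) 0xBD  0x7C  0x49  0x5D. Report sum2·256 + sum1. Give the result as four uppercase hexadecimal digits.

Running sums (mod 255):
  after byte 0 (0xBD): sum1=189, sum2=189
  after byte 1 (0x7C): sum1=58, sum2=247
  after byte 2 (0x49): sum1=131, sum2=123
  after byte 3 (0x5D): sum1=224, sum2=92
Checksum = sum2·256 + sum1 = 92·256 + 224 = 23776 = 0x5CE0.

5CE0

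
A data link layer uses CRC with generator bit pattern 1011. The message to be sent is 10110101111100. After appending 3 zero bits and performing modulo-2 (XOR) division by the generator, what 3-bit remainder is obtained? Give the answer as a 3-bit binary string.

Append 3 zeros: 10110101111100000. Divide by 1011 (XOR where the leading bit is 1):
  pos 0: 1011 XOR 1011 = 0000
  pos 5: 1011 XOR 1011 = 0000
  pos 9: 1110 XOR 1011 = 0101
  pos 10: 1010 XOR 1011 = 0001
  pos 13: 1000 XOR 1011 = 0011
Remainder (last 3 bits) = 011. This is the CRC / FCS.

011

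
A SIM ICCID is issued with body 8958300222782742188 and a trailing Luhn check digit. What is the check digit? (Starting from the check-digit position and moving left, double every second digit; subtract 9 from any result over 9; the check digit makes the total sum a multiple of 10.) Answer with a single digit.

Partial digits right→left: 8 8 1 2 4 7 2 8 7 2 2 2 0 0 3 8 5 9 8
Double every second digit counting from the check-digit position (so the 1st, 3rd, 5th, ... of the partial from the right).
  doubled (with −9 where >9): 7 2 8 4 5 4 0 6 1 7 → sum 44
  kept as-is: 8 2 7 8 2 2 0 8 9 → sum 46
Total = 44 + 46 = 90.
Check digit = (10 − (90 mod 10)) mod 10 = 0.

0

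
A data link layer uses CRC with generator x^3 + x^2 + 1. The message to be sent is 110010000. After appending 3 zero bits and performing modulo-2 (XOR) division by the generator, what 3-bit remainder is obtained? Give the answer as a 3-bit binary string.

Append 3 zeros: 110010000000. Divide by 1101 (XOR where the leading bit is 1):
  pos 0: 1100 XOR 1101 = 0001
  pos 3: 1100 XOR 1101 = 0001
  pos 6: 1000 XOR 1101 = 0101
  pos 7: 1010 XOR 1101 = 0111
  pos 8: 1110 XOR 1101 = 0011
Remainder (last 3 bits) = 011. This is the CRC / FCS.

011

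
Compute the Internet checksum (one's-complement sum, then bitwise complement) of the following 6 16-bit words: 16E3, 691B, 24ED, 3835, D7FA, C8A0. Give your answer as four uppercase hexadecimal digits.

One's-complement addition (fold any carry out of bit 15 back into bit 0):
  0x16E3 + 0x691B = 0x07FFE
  0x7FFE + 0x24ED = 0x0A4EB
  0xA4EB + 0x3835 = 0x0DD20
  0xDD20 + 0xD7FA = 0x1B51A → wrap carry → 0xB51B
  0xB51B + 0xC8A0 = 0x17DBB → wrap carry → 0x7DBC
One's-complement sum = 0x7DBC.
Checksum = ~0x7DBC & 0xFFFF = 0x8243.

8243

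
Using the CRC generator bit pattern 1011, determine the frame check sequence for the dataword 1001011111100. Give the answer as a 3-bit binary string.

011

Append 3 zeros: 1001011111100000. Divide by 1011 (XOR where the leading bit is 1):
  pos 0: 1001 XOR 1011 = 0010
  pos 2: 1001 XOR 1011 = 0010
  pos 4: 1011 XOR 1011 = 0000
  pos 8: 1110 XOR 1011 = 0101
  pos 9: 1010 XOR 1011 = 0001
  pos 12: 1000 XOR 1011 = 0011
Remainder (last 3 bits) = 011. This is the CRC / FCS.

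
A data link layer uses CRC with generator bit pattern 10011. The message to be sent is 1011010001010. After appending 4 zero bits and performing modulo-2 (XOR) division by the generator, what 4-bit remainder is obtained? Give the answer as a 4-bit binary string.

Append 4 zeros: 10110100010100000. Divide by 10011 (XOR where the leading bit is 1):
  pos 0: 10110 XOR 10011 = 00101
  pos 2: 10110 XOR 10011 = 00101
  pos 4: 10100 XOR 10011 = 00111
  pos 6: 11110 XOR 10011 = 01101
  pos 7: 11011 XOR 10011 = 01000
  pos 8: 10000 XOR 10011 = 00011
  pos 11: 11000 XOR 10011 = 01011
  pos 12: 10110 XOR 10011 = 00101
Remainder (last 4 bits) = 0101. This is the CRC / FCS.

0101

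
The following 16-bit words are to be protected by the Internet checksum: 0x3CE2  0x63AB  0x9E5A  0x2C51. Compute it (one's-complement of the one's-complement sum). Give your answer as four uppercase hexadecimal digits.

94C6

One's-complement addition (fold any carry out of bit 15 back into bit 0):
  0x3CE2 + 0x63AB = 0x0A08D
  0xA08D + 0x9E5A = 0x13EE7 → wrap carry → 0x3EE8
  0x3EE8 + 0x2C51 = 0x06B39
One's-complement sum = 0x6B39.
Checksum = ~0x6B39 & 0xFFFF = 0x94C6.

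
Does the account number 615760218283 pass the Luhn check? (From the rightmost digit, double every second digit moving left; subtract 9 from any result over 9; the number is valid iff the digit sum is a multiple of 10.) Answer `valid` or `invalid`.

invalid

From the right, keep odd positions and double even positions (subtract 9 from any doubled value over 9):
  doubled (positions 2,4,...): 7 7 4 3 1 3 → sum 25
  kept (positions 1,3,...): 3 2 1 0 7 1 → sum 14
Total = 39.
39 mod 10 = 9, so the number is invalid.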